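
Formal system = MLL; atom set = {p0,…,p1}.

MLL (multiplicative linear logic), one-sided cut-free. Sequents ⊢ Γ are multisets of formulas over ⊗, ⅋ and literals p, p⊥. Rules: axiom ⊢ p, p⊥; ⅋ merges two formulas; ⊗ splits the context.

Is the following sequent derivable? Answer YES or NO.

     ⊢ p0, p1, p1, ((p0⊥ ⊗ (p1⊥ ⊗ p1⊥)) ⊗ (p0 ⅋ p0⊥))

Derivation (root first):
[⊗]  ⊢ p0, p1, p1, ((p0⊥ ⊗ (p1⊥ ⊗ p1⊥)) ⊗ (p0 ⅋ p0⊥))
  [⊗]  ⊢ p0, p1, p1, (p0⊥ ⊗ (p1⊥ ⊗ p1⊥))
    [Ax]  ⊢ p0, p0⊥
    [⊗]  ⊢ p1, p1, (p1⊥ ⊗ p1⊥)
      [Ax]  ⊢ p1, p1⊥
      [Ax]  ⊢ p1, p1⊥
  [⅋]  ⊢ (p0 ⅋ p0⊥)
    [Ax]  ⊢ p0, p0⊥

Result: YES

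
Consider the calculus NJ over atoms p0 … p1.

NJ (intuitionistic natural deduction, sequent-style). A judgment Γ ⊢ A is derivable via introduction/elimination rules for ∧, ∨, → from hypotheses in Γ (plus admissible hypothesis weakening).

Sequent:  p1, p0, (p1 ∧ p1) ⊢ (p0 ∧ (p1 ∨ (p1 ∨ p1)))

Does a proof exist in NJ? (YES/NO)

Derivation trace:
[Wk] p1, p0, (p1 ∧ p1) ⊢ (p0 ∧ (p1 ∨ (p1 ∨ p1)))
  [∧I] p1, p0 ⊢ (p0 ∧ (p1 ∨ (p1 ∨ p1)))
    [Ax] p0 ⊢ p0
    [∨I₂] p1 ⊢ (p1 ∨ (p1 ∨ p1))
      [∨I₁] p1 ⊢ (p1 ∨ p1)
        [Ax] p1 ⊢ p1

Result: YES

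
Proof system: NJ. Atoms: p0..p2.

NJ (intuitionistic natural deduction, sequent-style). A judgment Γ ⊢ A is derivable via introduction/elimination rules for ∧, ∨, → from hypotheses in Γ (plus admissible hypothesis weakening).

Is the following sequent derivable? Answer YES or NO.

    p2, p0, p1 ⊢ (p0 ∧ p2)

Derivation (root first):
[Wk] p2, p0, p1 ⊢ (p0 ∧ p2)
  [∧I] p2, p0 ⊢ (p0 ∧ p2)
    [Ax] p0 ⊢ p0
    [Ax] p2 ⊢ p2

Result: YES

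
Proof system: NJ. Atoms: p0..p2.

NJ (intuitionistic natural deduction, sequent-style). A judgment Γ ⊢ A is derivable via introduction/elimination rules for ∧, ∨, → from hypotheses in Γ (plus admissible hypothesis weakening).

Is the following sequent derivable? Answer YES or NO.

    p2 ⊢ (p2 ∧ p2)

Proof tree:
[∧I] p2 ⊢ (p2 ∧ p2)
  [Wk] p2, p2 ⊢ p2
    [Ax] p2 ⊢ p2
  [Ax] p2 ⊢ p2

Result: YES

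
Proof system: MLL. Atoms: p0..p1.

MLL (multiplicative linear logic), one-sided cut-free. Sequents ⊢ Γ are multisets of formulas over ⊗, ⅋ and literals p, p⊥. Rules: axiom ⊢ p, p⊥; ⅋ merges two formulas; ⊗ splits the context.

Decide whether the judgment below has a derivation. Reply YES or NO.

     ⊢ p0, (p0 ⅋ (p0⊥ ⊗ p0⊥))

Derivation (root first):
[⅋]  ⊢ p0, (p0 ⅋ (p0⊥ ⊗ p0⊥))
  [⊗]  ⊢ p0, p0, (p0⊥ ⊗ p0⊥)
    [Ax]  ⊢ p0, p0⊥
    [Ax]  ⊢ p0, p0⊥

Result: YES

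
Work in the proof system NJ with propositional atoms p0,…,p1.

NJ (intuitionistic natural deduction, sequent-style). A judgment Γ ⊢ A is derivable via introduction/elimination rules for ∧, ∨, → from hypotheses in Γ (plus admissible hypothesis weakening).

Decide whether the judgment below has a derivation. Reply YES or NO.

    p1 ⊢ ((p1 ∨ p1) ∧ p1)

Derivation trace:
[∧I] p1 ⊢ ((p1 ∨ p1) ∧ p1)
  [∨I₂] p1 ⊢ (p1 ∨ p1)
    [Ax] p1 ⊢ p1
  [Ax] p1 ⊢ p1

Result: YES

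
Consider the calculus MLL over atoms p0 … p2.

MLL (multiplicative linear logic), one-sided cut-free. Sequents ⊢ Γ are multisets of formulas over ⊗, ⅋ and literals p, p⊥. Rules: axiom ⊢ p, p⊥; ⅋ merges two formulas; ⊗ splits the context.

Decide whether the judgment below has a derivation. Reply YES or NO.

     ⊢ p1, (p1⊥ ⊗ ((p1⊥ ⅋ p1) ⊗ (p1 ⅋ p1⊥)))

Proof tree:
[⊗]  ⊢ p1, (p1⊥ ⊗ ((p1⊥ ⅋ p1) ⊗ (p1 ⅋ p1⊥)))
  [Ax]  ⊢ p1, p1⊥
  [⊗]  ⊢ ((p1⊥ ⅋ p1) ⊗ (p1 ⅋ p1⊥))
    [⅋]  ⊢ (p1⊥ ⅋ p1)
      [Ax]  ⊢ p1, p1⊥
    [⅋]  ⊢ (p1 ⅋ p1⊥)
      [Ax]  ⊢ p1, p1⊥

Result: YES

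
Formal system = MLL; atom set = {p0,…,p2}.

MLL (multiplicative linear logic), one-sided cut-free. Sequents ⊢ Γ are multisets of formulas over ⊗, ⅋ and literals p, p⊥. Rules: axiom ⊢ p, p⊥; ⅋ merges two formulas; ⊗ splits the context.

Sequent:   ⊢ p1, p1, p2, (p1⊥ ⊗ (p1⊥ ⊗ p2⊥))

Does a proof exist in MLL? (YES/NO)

Derivation (root first):
[⊗]  ⊢ p1, p1, p2, (p1⊥ ⊗ (p1⊥ ⊗ p2⊥))
  [Ax]  ⊢ p1, p1⊥
  [⊗]  ⊢ p1, p2, (p1⊥ ⊗ p2⊥)
    [Ax]  ⊢ p1, p1⊥
    [Ax]  ⊢ p2, p2⊥

Result: YES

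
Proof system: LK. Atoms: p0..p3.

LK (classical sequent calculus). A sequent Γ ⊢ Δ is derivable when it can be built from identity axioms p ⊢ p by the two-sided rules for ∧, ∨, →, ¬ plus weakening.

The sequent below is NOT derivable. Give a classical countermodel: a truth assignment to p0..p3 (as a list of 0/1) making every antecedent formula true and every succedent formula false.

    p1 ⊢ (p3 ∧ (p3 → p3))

Search for a countermodel by truth-table:
  v=0000: Γ:[p1=F] Δ:[(p3 ∧ (p3 → p3))=F] refutes=False
  v=0001: Γ:[p1=F] Δ:[(p3 ∧ (p3 → p3))=T] refutes=False
  v=0010: Γ:[p1=F] Δ:[(p3 ∧ (p3 → p3))=F] refutes=False
  v=0011: Γ:[p1=F] Δ:[(p3 ∧ (p3 → p3))=T] refutes=False
  v=0100: Γ:[p1=T] Δ:[(p3 ∧ (p3 → p3))=F] refutes=True  ← countermodel

Result: [0, 1, 0, 0]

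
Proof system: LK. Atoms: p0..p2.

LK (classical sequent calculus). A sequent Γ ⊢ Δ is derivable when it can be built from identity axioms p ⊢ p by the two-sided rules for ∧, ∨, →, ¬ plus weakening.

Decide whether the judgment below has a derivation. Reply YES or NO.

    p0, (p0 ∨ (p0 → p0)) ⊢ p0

Derivation (root first):
[∨L] p0, (p0 ∨ (p0 → p0)) ⊢ p0
  [Ax] p0 ⊢ p0
  [→L] p0, (p0 → p0) ⊢ p0
    [Ax] p0 ⊢ p0
    [Ax] p0 ⊢ p0

Result: YES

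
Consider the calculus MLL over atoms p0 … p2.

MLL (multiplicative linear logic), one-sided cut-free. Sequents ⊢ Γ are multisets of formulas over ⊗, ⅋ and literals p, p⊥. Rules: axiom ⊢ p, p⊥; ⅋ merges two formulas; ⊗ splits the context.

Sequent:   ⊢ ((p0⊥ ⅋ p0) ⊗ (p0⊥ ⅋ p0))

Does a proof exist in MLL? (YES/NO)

Derivation (root first):
[⊗]  ⊢ ((p0⊥ ⅋ p0) ⊗ (p0⊥ ⅋ p0))
  [⅋]  ⊢ (p0⊥ ⅋ p0)
    [Ax]  ⊢ p0, p0⊥
  [⅋]  ⊢ (p0⊥ ⅋ p0)
    [Ax]  ⊢ p0, p0⊥

Result: YES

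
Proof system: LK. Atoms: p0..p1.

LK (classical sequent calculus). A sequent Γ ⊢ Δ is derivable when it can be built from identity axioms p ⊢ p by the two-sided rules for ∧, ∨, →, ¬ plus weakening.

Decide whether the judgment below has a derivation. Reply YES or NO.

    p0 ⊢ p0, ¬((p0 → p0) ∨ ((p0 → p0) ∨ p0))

Derivation trace:
[¬R] p0 ⊢ p0, ¬((p0 → p0) ∨ ((p0 → p0) ∨ p0))
  [∨L] p0, ((p0 → p0) ∨ ((p0 → p0) ∨ p0)) ⊢ p0
    [→L] p0, (p0 → p0) ⊢ p0
      [Ax] p0 ⊢ p0
      [Ax] p0 ⊢ p0
    [∨L] p0, ((p0 → p0) ∨ p0) ⊢ p0
      [→L] p0, (p0 → p0) ⊢ p0
        [Ax] p0 ⊢ p0
        [Ax] p0 ⊢ p0
      [Ax] p0 ⊢ p0

Result: YES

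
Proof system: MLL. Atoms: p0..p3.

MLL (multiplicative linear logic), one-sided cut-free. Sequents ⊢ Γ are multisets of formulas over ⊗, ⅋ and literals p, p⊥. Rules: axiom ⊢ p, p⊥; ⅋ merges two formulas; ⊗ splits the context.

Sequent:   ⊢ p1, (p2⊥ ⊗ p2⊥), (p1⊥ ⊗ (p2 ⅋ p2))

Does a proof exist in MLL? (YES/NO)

Proof tree:
[⊗]  ⊢ p1, (p2⊥ ⊗ p2⊥), (p1⊥ ⊗ (p2 ⅋ p2))
  [Ax]  ⊢ p1, p1⊥
  [⅋]  ⊢ (p2⊥ ⊗ p2⊥), (p2 ⅋ p2)
    [⊗]  ⊢ p2, p2, (p2⊥ ⊗ p2⊥)
      [Ax]  ⊢ p2, p2⊥
      [Ax]  ⊢ p2, p2⊥

Result: YES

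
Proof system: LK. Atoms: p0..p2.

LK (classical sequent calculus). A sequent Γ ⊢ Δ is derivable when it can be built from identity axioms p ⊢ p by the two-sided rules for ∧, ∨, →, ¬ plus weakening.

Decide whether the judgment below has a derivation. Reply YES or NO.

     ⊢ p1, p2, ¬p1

Proof tree:
[¬R]  ⊢ p1, p2, ¬p1
  [WR] p1 ⊢ p1, p2
    [Ax] p1 ⊢ p1

Result: YES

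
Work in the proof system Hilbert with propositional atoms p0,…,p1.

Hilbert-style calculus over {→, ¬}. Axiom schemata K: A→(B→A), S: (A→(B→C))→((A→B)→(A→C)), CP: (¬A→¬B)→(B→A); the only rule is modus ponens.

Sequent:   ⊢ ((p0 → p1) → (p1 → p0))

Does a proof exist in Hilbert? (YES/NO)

Enumerate valuations to refute Γ ⊢ Δ:
  v=00: Γ:[] Δ:[((p0 → p1) → (p1 → p0))=T] refutes=False
  v=01: Γ:[] Δ:[((p0 → p1) → (p1 → p0))=F] refutes=True  ← countermodel

Result: NO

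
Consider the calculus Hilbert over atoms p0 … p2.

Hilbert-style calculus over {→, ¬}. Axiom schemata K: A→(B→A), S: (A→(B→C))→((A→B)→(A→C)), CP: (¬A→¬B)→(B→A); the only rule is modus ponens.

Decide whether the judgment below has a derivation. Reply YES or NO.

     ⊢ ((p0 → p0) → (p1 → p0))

Enumerate valuations to refute Γ ⊢ Δ:
  v=000: Γ:[] Δ:[((p0 → p0) → (p1 → p0))=T] refutes=False
  v=001: Γ:[] Δ:[((p0 → p0) → (p1 → p0))=T] refutes=False
  v=010: Γ:[] Δ:[((p0 → p0) → (p1 → p0))=F] refutes=True  ← countermodel

Result: NO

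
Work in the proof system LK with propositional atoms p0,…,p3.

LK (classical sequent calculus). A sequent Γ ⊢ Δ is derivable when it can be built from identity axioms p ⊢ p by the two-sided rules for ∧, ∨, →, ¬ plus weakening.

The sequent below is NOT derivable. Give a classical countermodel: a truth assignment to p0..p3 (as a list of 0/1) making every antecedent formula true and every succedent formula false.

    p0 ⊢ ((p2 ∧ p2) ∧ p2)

Enumerate valuations to refute Γ ⊢ Δ:
  v=0000: Γ:[p0=F] Δ:[((p2 ∧ p2) ∧ p2)=F] refutes=False
  v=0001: Γ:[p0=F] Δ:[((p2 ∧ p2) ∧ p2)=F] refutes=False
  v=0010: Γ:[p0=F] Δ:[((p2 ∧ p2) ∧ p2)=T] refutes=False
  v=0011: Γ:[p0=F] Δ:[((p2 ∧ p2) ∧ p2)=T] refutes=False
  v=0100: Γ:[p0=F] Δ:[((p2 ∧ p2) ∧ p2)=F] refutes=False
  v=0101: Γ:[p0=F] Δ:[((p2 ∧ p2) ∧ p2)=F] refutes=False
  v=0110: Γ:[p0=F] Δ:[((p2 ∧ p2) ∧ p2)=T] refutes=False
  v=0111: Γ:[p0=F] Δ:[((p2 ∧ p2) ∧ p2)=T] refutes=False
  v=1000: Γ:[p0=T] Δ:[((p2 ∧ p2) ∧ p2)=F] refutes=True  ← countermodel

Result: [1, 0, 0, 0]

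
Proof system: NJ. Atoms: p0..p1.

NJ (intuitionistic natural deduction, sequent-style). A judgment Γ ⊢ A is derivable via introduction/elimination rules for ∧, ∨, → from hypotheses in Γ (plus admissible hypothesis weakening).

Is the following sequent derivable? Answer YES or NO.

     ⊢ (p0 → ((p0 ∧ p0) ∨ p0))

Derivation trace:
[→I]  ⊢ (p0 → ((p0 ∧ p0) ∨ p0))
  [∨I₁] p0 ⊢ ((p0 ∧ p0) ∨ p0)
    [∧I] p0 ⊢ (p0 ∧ p0)
      [Ax] p0 ⊢ p0
      [Ax] p0 ⊢ p0

Result: YES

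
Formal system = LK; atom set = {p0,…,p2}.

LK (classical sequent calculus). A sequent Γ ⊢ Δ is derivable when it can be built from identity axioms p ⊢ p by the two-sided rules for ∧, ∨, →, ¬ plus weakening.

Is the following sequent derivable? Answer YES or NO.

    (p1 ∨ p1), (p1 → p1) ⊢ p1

Derivation (root first):
[→L] (p1 ∨ p1), (p1 → p1) ⊢ p1
  [∨L] (p1 ∨ p1) ⊢ p1
    [Ax] p1 ⊢ p1
    [Ax] p1 ⊢ p1
  [Ax] p1 ⊢ p1

Result: YES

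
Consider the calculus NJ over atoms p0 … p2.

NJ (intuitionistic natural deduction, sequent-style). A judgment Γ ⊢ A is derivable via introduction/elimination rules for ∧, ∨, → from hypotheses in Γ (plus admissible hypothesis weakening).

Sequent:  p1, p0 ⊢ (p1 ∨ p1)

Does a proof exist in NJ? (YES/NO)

Proof tree:
[∨I₂] p1, p0 ⊢ (p1 ∨ p1)
  [Wk] p1, p0 ⊢ p1
    [Ax] p1 ⊢ p1

Result: YES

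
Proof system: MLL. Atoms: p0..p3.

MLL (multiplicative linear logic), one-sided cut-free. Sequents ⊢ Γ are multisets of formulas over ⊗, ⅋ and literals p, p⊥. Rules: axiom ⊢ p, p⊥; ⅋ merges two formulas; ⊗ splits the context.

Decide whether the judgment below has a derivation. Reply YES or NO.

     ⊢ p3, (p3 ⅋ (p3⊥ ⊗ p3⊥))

Derivation (root first):
[⅋]  ⊢ p3, (p3 ⅋ (p3⊥ ⊗ p3⊥))
  [⊗]  ⊢ p3, p3, (p3⊥ ⊗ p3⊥)
    [Ax]  ⊢ p3, p3⊥
    [Ax]  ⊢ p3, p3⊥

Result: YES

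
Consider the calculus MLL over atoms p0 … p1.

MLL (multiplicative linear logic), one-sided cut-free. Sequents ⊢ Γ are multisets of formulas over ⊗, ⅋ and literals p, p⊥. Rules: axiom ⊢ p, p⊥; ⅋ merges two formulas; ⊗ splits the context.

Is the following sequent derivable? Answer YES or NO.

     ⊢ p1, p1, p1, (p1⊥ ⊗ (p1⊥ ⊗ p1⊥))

Derivation trace:
[⊗]  ⊢ p1, p1, p1, (p1⊥ ⊗ (p1⊥ ⊗ p1⊥))
  [Ax]  ⊢ p1, p1⊥
  [⊗]  ⊢ p1, p1, (p1⊥ ⊗ p1⊥)
    [Ax]  ⊢ p1, p1⊥
    [Ax]  ⊢ p1, p1⊥

Result: YES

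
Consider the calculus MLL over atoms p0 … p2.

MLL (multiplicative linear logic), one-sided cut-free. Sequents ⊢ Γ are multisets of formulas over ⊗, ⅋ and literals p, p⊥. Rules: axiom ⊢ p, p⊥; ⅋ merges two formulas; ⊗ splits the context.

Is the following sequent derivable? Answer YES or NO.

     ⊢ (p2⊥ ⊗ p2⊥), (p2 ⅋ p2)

Proof tree:
[⅋]  ⊢ (p2⊥ ⊗ p2⊥), (p2 ⅋ p2)
  [⊗]  ⊢ p2, p2, (p2⊥ ⊗ p2⊥)
    [Ax]  ⊢ p2, p2⊥
    [Ax]  ⊢ p2, p2⊥

Result: YES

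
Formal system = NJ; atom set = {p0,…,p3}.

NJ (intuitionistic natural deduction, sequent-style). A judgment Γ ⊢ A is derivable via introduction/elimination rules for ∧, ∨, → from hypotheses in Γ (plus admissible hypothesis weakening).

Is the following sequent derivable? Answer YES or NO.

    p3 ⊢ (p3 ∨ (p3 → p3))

Derivation trace:
[Wk] p3 ⊢ (p3 ∨ (p3 → p3))
  [∨I₂]  ⊢ (p3 ∨ (p3 → p3))
    [→I]  ⊢ (p3 → p3)
      [Ax] p3 ⊢ p3

Result: YES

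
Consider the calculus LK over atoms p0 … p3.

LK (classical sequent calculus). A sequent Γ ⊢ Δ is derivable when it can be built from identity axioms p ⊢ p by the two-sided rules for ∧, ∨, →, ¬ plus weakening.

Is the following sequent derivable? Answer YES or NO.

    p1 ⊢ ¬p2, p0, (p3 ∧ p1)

Truth-table refutation:
  v=0000: Γ:[p1=F] Δ:[¬p2=T, p0=F, (p3 ∧ p1)=F] refutes=False
  v=0001: Γ:[p1=F] Δ:[¬p2=T, p0=F, (p3 ∧ p1)=F] refutes=False
  v=0010: Γ:[p1=F] Δ:[¬p2=F, p0=F, (p3 ∧ p1)=F] refutes=False
  v=0011: Γ:[p1=F] Δ:[¬p2=F, p0=F, (p3 ∧ p1)=F] refutes=False
  v=0100: Γ:[p1=T] Δ:[¬p2=T, p0=F, (p3 ∧ p1)=F] refutes=False
  v=0101: Γ:[p1=T] Δ:[¬p2=T, p0=F, (p3 ∧ p1)=T] refutes=False
  v=0110: Γ:[p1=T] Δ:[¬p2=F, p0=F, (p3 ∧ p1)=F] refutes=True  ← countermodel

Result: NO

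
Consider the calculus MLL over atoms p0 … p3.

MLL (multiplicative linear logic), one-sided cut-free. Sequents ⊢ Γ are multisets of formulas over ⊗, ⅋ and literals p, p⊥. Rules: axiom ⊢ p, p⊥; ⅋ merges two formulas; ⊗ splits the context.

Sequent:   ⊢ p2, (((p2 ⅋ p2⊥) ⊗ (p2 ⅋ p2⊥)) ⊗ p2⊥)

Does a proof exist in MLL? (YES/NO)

Proof tree:
[⊗]  ⊢ p2, (((p2 ⅋ p2⊥) ⊗ (p2 ⅋ p2⊥)) ⊗ p2⊥)
  [⊗]  ⊢ ((p2 ⅋ p2⊥) ⊗ (p2 ⅋ p2⊥))
    [⅋]  ⊢ (p2 ⅋ p2⊥)
      [Ax]  ⊢ p2, p2⊥
    [⅋]  ⊢ (p2 ⅋ p2⊥)
      [Ax]  ⊢ p2, p2⊥
  [Ax]  ⊢ p2, p2⊥

Result: YES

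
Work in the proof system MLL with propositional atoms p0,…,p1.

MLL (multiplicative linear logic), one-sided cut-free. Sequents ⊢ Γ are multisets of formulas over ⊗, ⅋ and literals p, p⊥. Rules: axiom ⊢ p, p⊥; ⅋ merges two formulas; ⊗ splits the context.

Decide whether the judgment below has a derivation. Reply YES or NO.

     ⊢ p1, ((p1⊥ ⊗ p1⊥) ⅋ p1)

Derivation trace:
[⅋]  ⊢ p1, ((p1⊥ ⊗ p1⊥) ⅋ p1)
  [⊗]  ⊢ p1, p1, (p1⊥ ⊗ p1⊥)
    [Ax]  ⊢ p1, p1⊥
    [Ax]  ⊢ p1, p1⊥

Result: YES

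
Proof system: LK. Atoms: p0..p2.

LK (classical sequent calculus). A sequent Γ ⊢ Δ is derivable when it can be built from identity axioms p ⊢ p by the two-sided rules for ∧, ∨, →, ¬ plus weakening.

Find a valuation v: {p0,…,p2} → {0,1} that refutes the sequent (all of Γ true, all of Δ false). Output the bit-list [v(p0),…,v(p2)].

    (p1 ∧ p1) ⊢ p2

Enumerate valuations to refute Γ ⊢ Δ:
  v=000: Γ:[(p1 ∧ p1)=F] Δ:[p2=F] refutes=False
  v=001: Γ:[(p1 ∧ p1)=F] Δ:[p2=T] refutes=False
  v=010: Γ:[(p1 ∧ p1)=T] Δ:[p2=F] refutes=True  ← countermodel

Result: [0, 1, 0]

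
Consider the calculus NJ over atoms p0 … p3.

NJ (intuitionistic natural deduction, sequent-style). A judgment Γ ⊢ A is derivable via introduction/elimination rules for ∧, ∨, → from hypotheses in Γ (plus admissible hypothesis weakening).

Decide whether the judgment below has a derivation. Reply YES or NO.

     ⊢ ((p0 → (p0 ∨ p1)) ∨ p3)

Derivation (root first):
[∨I₁]  ⊢ ((p0 → (p0 ∨ p1)) ∨ p3)
  [→I]  ⊢ (p0 → (p0 ∨ p1))
    [∨I₁] p0 ⊢ (p0 ∨ p1)
      [Ax] p0 ⊢ p0

Result: YES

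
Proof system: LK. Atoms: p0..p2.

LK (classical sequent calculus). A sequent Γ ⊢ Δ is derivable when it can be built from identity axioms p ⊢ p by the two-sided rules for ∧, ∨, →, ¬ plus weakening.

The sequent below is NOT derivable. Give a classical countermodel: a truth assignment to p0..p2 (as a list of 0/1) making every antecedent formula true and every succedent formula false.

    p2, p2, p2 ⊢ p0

Truth-table refutation:
  v=000: Γ:[p2=F, p2=F, p2=F] Δ:[p0=F] refutes=False
  v=001: Γ:[p2=T, p2=T, p2=T] Δ:[p0=F] refutes=True  ← countermodel

Result: [0, 0, 1]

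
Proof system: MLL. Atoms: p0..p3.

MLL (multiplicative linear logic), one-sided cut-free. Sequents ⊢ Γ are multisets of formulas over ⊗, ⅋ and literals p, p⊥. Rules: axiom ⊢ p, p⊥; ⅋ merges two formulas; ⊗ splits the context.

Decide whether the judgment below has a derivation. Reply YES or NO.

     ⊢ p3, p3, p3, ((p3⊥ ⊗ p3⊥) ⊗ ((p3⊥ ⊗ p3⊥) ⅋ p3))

Derivation trace:
[⊗]  ⊢ p3, p3, p3, ((p3⊥ ⊗ p3⊥) ⊗ ((p3⊥ ⊗ p3⊥) ⅋ p3))
  [⊗]  ⊢ p3, p3, (p3⊥ ⊗ p3⊥)
    [Ax]  ⊢ p3, p3⊥
    [Ax]  ⊢ p3, p3⊥
  [⅋]  ⊢ p3, ((p3⊥ ⊗ p3⊥) ⅋ p3)
    [⊗]  ⊢ p3, p3, (p3⊥ ⊗ p3⊥)
      [Ax]  ⊢ p3, p3⊥
      [Ax]  ⊢ p3, p3⊥

Result: YES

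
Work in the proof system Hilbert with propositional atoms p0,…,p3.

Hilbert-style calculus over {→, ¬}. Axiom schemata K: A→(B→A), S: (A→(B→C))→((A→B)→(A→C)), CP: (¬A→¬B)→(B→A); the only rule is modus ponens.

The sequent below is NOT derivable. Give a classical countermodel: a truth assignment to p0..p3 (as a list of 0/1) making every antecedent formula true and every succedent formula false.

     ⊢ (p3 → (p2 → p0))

Truth-table refutation:
  v=0000: Γ:[] Δ:[(p3 → (p2 → p0))=T] refutes=False
  v=0001: Γ:[] Δ:[(p3 → (p2 → p0))=T] refutes=False
  v=0010: Γ:[] Δ:[(p3 → (p2 → p0))=T] refutes=False
  v=0011: Γ:[] Δ:[(p3 → (p2 → p0))=F] refutes=True  ← countermodel

Result: [0, 0, 1, 1]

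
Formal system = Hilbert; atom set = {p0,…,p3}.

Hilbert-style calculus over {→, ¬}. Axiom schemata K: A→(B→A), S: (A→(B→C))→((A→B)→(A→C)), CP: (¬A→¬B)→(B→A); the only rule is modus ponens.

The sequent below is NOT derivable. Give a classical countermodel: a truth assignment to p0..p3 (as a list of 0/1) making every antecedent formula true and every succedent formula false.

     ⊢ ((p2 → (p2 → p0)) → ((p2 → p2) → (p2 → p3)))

Search for a countermodel by truth-table:
  v=0000: Γ:[] Δ:[((p2 → (p2 → p0)) → ((p2 → p2) → (p2 → p3)))=T] refutes=False
  v=0001: Γ:[] Δ:[((p2 → (p2 → p0)) → ((p2 → p2) → (p2 → p3)))=T] refutes=False
  v=0010: Γ:[] Δ:[((p2 → (p2 → p0)) → ((p2 → p2) → (p2 → p3)))=T] refutes=False
  v=0011: Γ:[] Δ:[((p2 → (p2 → p0)) → ((p2 → p2) → (p2 → p3)))=T] refutes=False
  v=0100: Γ:[] Δ:[((p2 → (p2 → p0)) → ((p2 → p2) → (p2 → p3)))=T] refutes=False
  v=0101: Γ:[] Δ:[((p2 → (p2 → p0)) → ((p2 → p2) → (p2 → p3)))=T] refutes=False
  v=0110: Γ:[] Δ:[((p2 → (p2 → p0)) → ((p2 → p2) → (p2 → p3)))=T] refutes=False
  v=0111: Γ:[] Δ:[((p2 → (p2 → p0)) → ((p2 → p2) → (p2 → p3)))=T] refutes=False
  v=1000: Γ:[] Δ:[((p2 → (p2 → p0)) → ((p2 → p2) → (p2 → p3)))=T] refutes=False
  v=1001: Γ:[] Δ:[((p2 → (p2 → p0)) → ((p2 → p2) → (p2 → p3)))=T] refutes=False
  v=1010: Γ:[] Δ:[((p2 → (p2 → p0)) → ((p2 → p2) → (p2 → p3)))=F] refutes=True  ← countermodel

Result: [1, 0, 1, 0]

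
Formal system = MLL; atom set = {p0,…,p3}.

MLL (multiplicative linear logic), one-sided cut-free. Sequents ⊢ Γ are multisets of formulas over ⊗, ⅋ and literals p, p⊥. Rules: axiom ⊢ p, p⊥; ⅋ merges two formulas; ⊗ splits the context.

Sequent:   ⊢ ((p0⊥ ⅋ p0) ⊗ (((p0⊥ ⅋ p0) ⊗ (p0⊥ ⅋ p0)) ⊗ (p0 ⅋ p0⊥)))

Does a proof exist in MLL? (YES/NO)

Derivation (root first):
[⊗]  ⊢ ((p0⊥ ⅋ p0) ⊗ (((p0⊥ ⅋ p0) ⊗ (p0⊥ ⅋ p0)) ⊗ (p0 ⅋ p0⊥)))
  [⅋]  ⊢ (p0⊥ ⅋ p0)
    [Ax]  ⊢ p0, p0⊥
  [⊗]  ⊢ (((p0⊥ ⅋ p0) ⊗ (p0⊥ ⅋ p0)) ⊗ (p0 ⅋ p0⊥))
    [⊗]  ⊢ ((p0⊥ ⅋ p0) ⊗ (p0⊥ ⅋ p0))
      [⅋]  ⊢ (p0⊥ ⅋ p0)
        [Ax]  ⊢ p0, p0⊥
      [⅋]  ⊢ (p0⊥ ⅋ p0)
        [Ax]  ⊢ p0, p0⊥
    [⅋]  ⊢ (p0 ⅋ p0⊥)
      [Ax]  ⊢ p0, p0⊥

Result: YES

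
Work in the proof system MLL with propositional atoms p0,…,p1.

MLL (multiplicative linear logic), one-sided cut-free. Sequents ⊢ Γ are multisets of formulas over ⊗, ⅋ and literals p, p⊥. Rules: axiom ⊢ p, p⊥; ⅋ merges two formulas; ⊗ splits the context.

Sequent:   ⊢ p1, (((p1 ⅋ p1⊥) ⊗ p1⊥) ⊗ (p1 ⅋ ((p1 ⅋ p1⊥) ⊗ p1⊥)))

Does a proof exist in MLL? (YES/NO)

Proof tree:
[⊗]  ⊢ p1, (((p1 ⅋ p1⊥) ⊗ p1⊥) ⊗ (p1 ⅋ ((p1 ⅋ p1⊥) ⊗ p1⊥)))
  [⊗]  ⊢ p1, ((p1 ⅋ p1⊥) ⊗ p1⊥)
    [⅋]  ⊢ (p1 ⅋ p1⊥)
      [Ax]  ⊢ p1, p1⊥
    [Ax]  ⊢ p1, p1⊥
  [⅋]  ⊢ (p1 ⅋ ((p1 ⅋ p1⊥) ⊗ p1⊥))
    [⊗]  ⊢ p1, ((p1 ⅋ p1⊥) ⊗ p1⊥)
      [⅋]  ⊢ (p1 ⅋ p1⊥)
        [Ax]  ⊢ p1, p1⊥
      [Ax]  ⊢ p1, p1⊥

Result: YES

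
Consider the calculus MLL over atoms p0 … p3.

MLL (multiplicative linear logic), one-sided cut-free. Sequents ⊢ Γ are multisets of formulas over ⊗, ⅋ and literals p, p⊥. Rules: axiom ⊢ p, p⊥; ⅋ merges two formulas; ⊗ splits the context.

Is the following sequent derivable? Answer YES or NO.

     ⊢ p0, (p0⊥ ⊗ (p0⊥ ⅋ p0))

Derivation trace:
[⊗]  ⊢ p0, (p0⊥ ⊗ (p0⊥ ⅋ p0))
  [Ax]  ⊢ p0, p0⊥
  [⅋]  ⊢ (p0⊥ ⅋ p0)
    [Ax]  ⊢ p0, p0⊥

Result: YES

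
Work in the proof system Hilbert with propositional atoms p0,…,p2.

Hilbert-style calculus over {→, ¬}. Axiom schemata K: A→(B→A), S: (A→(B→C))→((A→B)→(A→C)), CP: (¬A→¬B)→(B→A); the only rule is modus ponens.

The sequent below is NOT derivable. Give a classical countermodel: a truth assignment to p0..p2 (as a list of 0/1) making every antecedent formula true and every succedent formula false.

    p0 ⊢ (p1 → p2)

Search for a countermodel by truth-table:
  v=000: Γ:[p0=F] Δ:[(p1 → p2)=T] refutes=False
  v=001: Γ:[p0=F] Δ:[(p1 → p2)=T] refutes=False
  v=010: Γ:[p0=F] Δ:[(p1 → p2)=F] refutes=False
  v=011: Γ:[p0=F] Δ:[(p1 → p2)=T] refutes=False
  v=100: Γ:[p0=T] Δ:[(p1 → p2)=T] refutes=False
  v=101: Γ:[p0=T] Δ:[(p1 → p2)=T] refutes=False
  v=110: Γ:[p0=T] Δ:[(p1 → p2)=F] refutes=True  ← countermodel

Result: [1, 1, 0]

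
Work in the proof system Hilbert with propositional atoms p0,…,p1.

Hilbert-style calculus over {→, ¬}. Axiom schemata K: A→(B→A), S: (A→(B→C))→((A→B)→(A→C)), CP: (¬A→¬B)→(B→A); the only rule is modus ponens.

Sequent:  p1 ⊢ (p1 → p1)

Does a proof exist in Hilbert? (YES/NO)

Derivation (root first):
[MP] p1 ⊢ (p1 → p1)
  [K]  ⊢ (p1 → (p1 → p1))
  [MP] p1 ⊢ p1
    [MP] p1 ⊢ (p1 → p1)
      [K]  ⊢ (p1 → (p1 → p1))
      [Hyp] p1 ⊢ p1
    [Hyp] p1 ⊢ p1

Result: YES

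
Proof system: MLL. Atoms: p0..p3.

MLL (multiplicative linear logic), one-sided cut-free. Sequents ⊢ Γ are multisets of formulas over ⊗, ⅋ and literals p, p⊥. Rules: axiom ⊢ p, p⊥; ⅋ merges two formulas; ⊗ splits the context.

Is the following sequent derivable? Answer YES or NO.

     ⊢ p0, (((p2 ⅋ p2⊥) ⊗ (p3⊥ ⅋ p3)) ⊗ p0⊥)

Proof tree:
[⊗]  ⊢ p0, (((p2 ⅋ p2⊥) ⊗ (p3⊥ ⅋ p3)) ⊗ p0⊥)
  [⊗]  ⊢ ((p2 ⅋ p2⊥) ⊗ (p3⊥ ⅋ p3))
    [⅋]  ⊢ (p2 ⅋ p2⊥)
      [Ax]  ⊢ p2, p2⊥
    [⅋]  ⊢ (p3⊥ ⅋ p3)
      [Ax]  ⊢ p3, p3⊥
  [Ax]  ⊢ p0, p0⊥

Result: YES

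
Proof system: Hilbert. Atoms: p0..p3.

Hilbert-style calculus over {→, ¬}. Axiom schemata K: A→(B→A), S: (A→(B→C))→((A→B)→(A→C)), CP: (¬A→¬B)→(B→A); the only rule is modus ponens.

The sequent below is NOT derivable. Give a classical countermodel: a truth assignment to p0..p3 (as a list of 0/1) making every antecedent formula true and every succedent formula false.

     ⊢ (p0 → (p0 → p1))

Search for a countermodel by truth-table:
  v=0000: Γ:[] Δ:[(p0 → (p0 → p1))=T] refutes=False
  v=0001: Γ:[] Δ:[(p0 → (p0 → p1))=T] refutes=False
  v=0010: Γ:[] Δ:[(p0 → (p0 → p1))=T] refutes=False
  v=0011: Γ:[] Δ:[(p0 → (p0 → p1))=T] refutes=False
  v=0100: Γ:[] Δ:[(p0 → (p0 → p1))=T] refutes=False
  v=0101: Γ:[] Δ:[(p0 → (p0 → p1))=T] refutes=False
  v=0110: Γ:[] Δ:[(p0 → (p0 → p1))=T] refutes=False
  v=0111: Γ:[] Δ:[(p0 → (p0 → p1))=T] refutes=False
  v=1000: Γ:[] Δ:[(p0 → (p0 → p1))=F] refutes=True  ← countermodel

Result: [1, 0, 0, 0]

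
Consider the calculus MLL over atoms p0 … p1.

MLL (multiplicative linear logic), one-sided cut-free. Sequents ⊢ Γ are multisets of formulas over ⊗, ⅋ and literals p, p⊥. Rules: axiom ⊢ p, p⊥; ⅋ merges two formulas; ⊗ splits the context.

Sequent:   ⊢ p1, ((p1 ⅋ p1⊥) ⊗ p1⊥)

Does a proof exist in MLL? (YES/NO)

Derivation trace:
[⊗]  ⊢ p1, ((p1 ⅋ p1⊥) ⊗ p1⊥)
  [⅋]  ⊢ (p1 ⅋ p1⊥)
    [Ax]  ⊢ p1, p1⊥
  [Ax]  ⊢ p1, p1⊥

Result: YES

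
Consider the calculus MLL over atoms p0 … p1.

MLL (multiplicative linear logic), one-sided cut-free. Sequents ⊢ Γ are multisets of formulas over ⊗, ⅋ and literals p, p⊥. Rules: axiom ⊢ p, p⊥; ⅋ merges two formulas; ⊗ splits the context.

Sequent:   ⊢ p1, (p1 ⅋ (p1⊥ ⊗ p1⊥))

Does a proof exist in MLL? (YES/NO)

Derivation trace:
[⅋]  ⊢ p1, (p1 ⅋ (p1⊥ ⊗ p1⊥))
  [⊗]  ⊢ p1, p1, (p1⊥ ⊗ p1⊥)
    [Ax]  ⊢ p1, p1⊥
    [Ax]  ⊢ p1, p1⊥

Result: YES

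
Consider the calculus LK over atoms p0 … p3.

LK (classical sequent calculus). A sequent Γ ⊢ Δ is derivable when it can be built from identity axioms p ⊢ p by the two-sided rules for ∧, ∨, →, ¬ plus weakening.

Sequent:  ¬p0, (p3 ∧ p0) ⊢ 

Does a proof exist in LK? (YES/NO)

Derivation (root first):
[∧L] ¬p0, (p3 ∧ p0) ⊢ 
  [¬L] p0, p3, ¬p0 ⊢ 
    [WL] p0, p3 ⊢ p0
      [Ax] p0 ⊢ p0

Result: YES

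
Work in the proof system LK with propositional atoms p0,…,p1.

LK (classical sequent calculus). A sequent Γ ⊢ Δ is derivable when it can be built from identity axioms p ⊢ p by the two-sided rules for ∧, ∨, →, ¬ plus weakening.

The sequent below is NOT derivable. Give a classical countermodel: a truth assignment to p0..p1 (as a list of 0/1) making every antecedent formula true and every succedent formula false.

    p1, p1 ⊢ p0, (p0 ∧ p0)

Search for a countermodel by truth-table:
  v=00: Γ:[p1=F, p1=F] Δ:[p0=F, (p0 ∧ p0)=F] refutes=False
  v=01: Γ:[p1=T, p1=T] Δ:[p0=F, (p0 ∧ p0)=F] refutes=True  ← countermodel

Result: [0, 1]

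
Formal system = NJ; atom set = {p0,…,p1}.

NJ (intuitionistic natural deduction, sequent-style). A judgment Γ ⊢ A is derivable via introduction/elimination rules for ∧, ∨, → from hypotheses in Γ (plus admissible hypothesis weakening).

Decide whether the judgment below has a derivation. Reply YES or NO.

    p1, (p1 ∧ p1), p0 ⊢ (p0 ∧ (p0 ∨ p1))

Derivation trace:
[∧I] p1, (p1 ∧ p1), p0 ⊢ (p0 ∧ (p0 ∨ p1))
  [Ax] p0 ⊢ p0
  [Wk] p1, (p1 ∧ p1) ⊢ (p0 ∨ p1)
    [∨I₂] p1 ⊢ (p0 ∨ p1)
      [Ax] p1 ⊢ p1

Result: YES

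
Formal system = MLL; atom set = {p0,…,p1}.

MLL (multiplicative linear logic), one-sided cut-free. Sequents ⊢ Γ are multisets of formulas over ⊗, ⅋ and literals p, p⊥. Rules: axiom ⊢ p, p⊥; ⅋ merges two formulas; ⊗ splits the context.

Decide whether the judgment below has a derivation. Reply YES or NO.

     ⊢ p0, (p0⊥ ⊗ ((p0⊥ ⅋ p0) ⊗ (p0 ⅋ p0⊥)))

Derivation (root first):
[⊗]  ⊢ p0, (p0⊥ ⊗ ((p0⊥ ⅋ p0) ⊗ (p0 ⅋ p0⊥)))
  [Ax]  ⊢ p0, p0⊥
  [⊗]  ⊢ ((p0⊥ ⅋ p0) ⊗ (p0 ⅋ p0⊥))
    [⅋]  ⊢ (p0⊥ ⅋ p0)
      [Ax]  ⊢ p0, p0⊥
    [⅋]  ⊢ (p0 ⅋ p0⊥)
      [Ax]  ⊢ p0, p0⊥

Result: YES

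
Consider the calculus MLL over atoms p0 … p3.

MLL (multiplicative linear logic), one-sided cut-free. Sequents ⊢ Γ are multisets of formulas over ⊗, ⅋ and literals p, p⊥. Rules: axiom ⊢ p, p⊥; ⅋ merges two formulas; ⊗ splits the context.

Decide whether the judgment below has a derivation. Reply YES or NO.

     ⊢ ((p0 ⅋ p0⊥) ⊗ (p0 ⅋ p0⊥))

Derivation (root first):
[⊗]  ⊢ ((p0 ⅋ p0⊥) ⊗ (p0 ⅋ p0⊥))
  [⅋]  ⊢ (p0 ⅋ p0⊥)
    [Ax]  ⊢ p0, p0⊥
  [⅋]  ⊢ (p0 ⅋ p0⊥)
    [Ax]  ⊢ p0, p0⊥

Result: YES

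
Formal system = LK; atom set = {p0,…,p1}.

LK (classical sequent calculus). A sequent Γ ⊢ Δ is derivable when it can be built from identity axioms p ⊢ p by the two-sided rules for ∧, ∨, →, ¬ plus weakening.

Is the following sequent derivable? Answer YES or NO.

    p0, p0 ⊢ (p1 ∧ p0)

Truth-table refutation:
  v=00: Γ:[p0=F, p0=F] Δ:[(p1 ∧ p0)=F] refutes=False
  v=01: Γ:[p0=F, p0=F] Δ:[(p1 ∧ p0)=F] refutes=False
  v=10: Γ:[p0=T, p0=T] Δ:[(p1 ∧ p0)=F] refutes=True  ← countermodel

Result: NO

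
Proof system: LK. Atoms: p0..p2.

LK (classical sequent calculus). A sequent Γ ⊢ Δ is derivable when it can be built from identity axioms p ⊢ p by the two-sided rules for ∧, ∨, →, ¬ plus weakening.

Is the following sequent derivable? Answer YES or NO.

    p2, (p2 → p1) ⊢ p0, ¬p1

Search for a countermodel by truth-table:
  v=000: Γ:[p2=F, (p2 → p1)=T] Δ:[p0=F, ¬p1=T] refutes=False
  v=001: Γ:[p2=T, (p2 → p1)=F] Δ:[p0=F, ¬p1=T] refutes=False
  v=010: Γ:[p2=F, (p2 → p1)=T] Δ:[p0=F, ¬p1=F] refutes=False
  v=011: Γ:[p2=T, (p2 → p1)=T] Δ:[p0=F, ¬p1=F] refutes=True  ← countermodel

Result: NO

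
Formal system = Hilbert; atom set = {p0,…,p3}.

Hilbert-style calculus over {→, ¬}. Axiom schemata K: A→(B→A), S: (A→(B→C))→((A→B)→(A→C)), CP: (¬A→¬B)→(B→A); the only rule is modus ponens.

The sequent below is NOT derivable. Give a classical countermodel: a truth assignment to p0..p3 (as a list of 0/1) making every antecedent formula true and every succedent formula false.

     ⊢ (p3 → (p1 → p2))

Enumerate valuations to refute Γ ⊢ Δ:
  v=0000: Γ:[] Δ:[(p3 → (p1 → p2))=T] refutes=False
  v=0001: Γ:[] Δ:[(p3 → (p1 → p2))=T] refutes=False
  v=0010: Γ:[] Δ:[(p3 → (p1 → p2))=T] refutes=False
  v=0011: Γ:[] Δ:[(p3 → (p1 → p2))=T] refutes=False
  v=0100: Γ:[] Δ:[(p3 → (p1 → p2))=T] refutes=False
  v=0101: Γ:[] Δ:[(p3 → (p1 → p2))=F] refutes=True  ← countermodel

Result: [0, 1, 0, 1]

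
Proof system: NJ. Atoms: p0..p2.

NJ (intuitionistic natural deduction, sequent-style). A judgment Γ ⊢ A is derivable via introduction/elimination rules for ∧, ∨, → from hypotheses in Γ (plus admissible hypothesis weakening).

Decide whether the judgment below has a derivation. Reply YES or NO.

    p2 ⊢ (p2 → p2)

Proof tree:
[Wk] p2 ⊢ (p2 → p2)
  [→I]  ⊢ (p2 → p2)
    [Ax] p2 ⊢ p2

Result: YES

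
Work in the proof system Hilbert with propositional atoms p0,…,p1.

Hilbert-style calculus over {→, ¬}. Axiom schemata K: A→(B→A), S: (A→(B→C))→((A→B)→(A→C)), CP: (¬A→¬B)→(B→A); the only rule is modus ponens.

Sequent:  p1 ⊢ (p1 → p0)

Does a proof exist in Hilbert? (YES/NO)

Search for a countermodel by truth-table:
  v=00: Γ:[p1=F] Δ:[(p1 → p0)=T] refutes=False
  v=01: Γ:[p1=T] Δ:[(p1 → p0)=F] refutes=True  ← countermodel

Result: NO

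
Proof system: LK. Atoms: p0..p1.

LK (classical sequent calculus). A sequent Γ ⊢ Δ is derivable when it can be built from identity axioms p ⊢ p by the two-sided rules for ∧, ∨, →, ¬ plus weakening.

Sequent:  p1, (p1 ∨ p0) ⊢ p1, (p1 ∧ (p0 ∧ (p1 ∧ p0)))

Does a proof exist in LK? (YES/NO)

Derivation trace:
[∨L] p1, (p1 ∨ p0) ⊢ p1, (p1 ∧ (p0 ∧ (p1 ∧ p0)))
  [Ax] p1 ⊢ p1
  [∧R] p1, p0 ⊢ (p1 ∧ (p0 ∧ (p1 ∧ p0)))
    [Ax] p1 ⊢ p1
    [∧R] p1, p0 ⊢ (p0 ∧ (p1 ∧ p0))
      [Ax] p0 ⊢ p0
      [∧R] p1, p0 ⊢ (p1 ∧ p0)
        [Ax] p1 ⊢ p1
        [Ax] p0 ⊢ p0

Result: YES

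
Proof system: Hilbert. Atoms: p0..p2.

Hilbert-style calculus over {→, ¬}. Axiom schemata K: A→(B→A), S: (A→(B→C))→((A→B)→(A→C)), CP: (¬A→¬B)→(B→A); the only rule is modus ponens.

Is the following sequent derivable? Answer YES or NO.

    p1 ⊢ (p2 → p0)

Truth-table refutation:
  v=000: Γ:[p1=F] Δ:[(p2 → p0)=T] refutes=False
  v=001: Γ:[p1=F] Δ:[(p2 → p0)=F] refutes=False
  v=010: Γ:[p1=T] Δ:[(p2 → p0)=T] refutes=False
  v=011: Γ:[p1=T] Δ:[(p2 → p0)=F] refutes=True  ← countermodel

Result: NO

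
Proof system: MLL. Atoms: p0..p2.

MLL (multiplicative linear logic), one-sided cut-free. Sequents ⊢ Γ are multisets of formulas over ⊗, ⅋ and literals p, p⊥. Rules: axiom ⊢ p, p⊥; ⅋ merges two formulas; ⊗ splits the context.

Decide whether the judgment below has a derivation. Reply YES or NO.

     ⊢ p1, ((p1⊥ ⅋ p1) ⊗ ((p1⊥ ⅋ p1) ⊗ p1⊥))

Derivation (root first):
[⊗]  ⊢ p1, ((p1⊥ ⅋ p1) ⊗ ((p1⊥ ⅋ p1) ⊗ p1⊥))
  [⅋]  ⊢ (p1⊥ ⅋ p1)
    [Ax]  ⊢ p1, p1⊥
  [⊗]  ⊢ p1, ((p1⊥ ⅋ p1) ⊗ p1⊥)
    [⅋]  ⊢ (p1⊥ ⅋ p1)
      [Ax]  ⊢ p1, p1⊥
    [Ax]  ⊢ p1, p1⊥

Result: YES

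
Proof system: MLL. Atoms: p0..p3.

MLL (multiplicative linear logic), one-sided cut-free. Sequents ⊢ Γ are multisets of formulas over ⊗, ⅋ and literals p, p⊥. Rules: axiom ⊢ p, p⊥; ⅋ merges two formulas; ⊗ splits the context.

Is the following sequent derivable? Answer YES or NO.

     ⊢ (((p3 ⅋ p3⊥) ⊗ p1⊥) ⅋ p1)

Derivation trace:
[⅋]  ⊢ (((p3 ⅋ p3⊥) ⊗ p1⊥) ⅋ p1)
  [⊗]  ⊢ p1, ((p3 ⅋ p3⊥) ⊗ p1⊥)
    [⅋]  ⊢ (p3 ⅋ p3⊥)
      [Ax]  ⊢ p3, p3⊥
    [Ax]  ⊢ p1, p1⊥

Result: YES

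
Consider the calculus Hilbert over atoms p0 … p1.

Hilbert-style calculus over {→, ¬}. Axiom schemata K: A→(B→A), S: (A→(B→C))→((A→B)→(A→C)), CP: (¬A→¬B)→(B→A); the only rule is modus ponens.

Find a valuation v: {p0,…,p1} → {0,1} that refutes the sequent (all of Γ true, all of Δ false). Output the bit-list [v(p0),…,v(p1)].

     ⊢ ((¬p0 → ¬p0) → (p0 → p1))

Enumerate valuations to refute Γ ⊢ Δ:
  v=00: Γ:[] Δ:[((¬p0 → ¬p0) → (p0 → p1))=T] refutes=False
  v=01: Γ:[] Δ:[((¬p0 → ¬p0) → (p0 → p1))=T] refutes=False
  v=10: Γ:[] Δ:[((¬p0 → ¬p0) → (p0 → p1))=F] refutes=True  ← countermodel

Result: [1, 0]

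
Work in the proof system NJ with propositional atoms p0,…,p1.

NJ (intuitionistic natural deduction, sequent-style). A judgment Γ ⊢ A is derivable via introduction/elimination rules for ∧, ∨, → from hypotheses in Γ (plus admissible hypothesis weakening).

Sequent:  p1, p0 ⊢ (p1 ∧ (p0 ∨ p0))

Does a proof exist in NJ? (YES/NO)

Proof tree:
[∧I] p1, p0 ⊢ (p1 ∧ (p0 ∨ p0))
  [Ax] p1 ⊢ p1
  [∨I₂] p0 ⊢ (p0 ∨ p0)
    [Ax] p0 ⊢ p0

Result: YES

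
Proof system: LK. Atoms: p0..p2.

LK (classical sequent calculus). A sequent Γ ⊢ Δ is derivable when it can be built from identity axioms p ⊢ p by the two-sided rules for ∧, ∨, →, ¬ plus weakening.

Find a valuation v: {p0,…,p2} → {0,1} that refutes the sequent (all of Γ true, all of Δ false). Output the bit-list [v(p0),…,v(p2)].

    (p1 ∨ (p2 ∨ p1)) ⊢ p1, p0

Truth-table refutation:
  v=000: Γ:[(p1 ∨ (p2 ∨ p1))=F] Δ:[p1=F, p0=F] refutes=False
  v=001: Γ:[(p1 ∨ (p2 ∨ p1))=T] Δ:[p1=F, p0=F] refutes=True  ← countermodel

Result: [0, 0, 1]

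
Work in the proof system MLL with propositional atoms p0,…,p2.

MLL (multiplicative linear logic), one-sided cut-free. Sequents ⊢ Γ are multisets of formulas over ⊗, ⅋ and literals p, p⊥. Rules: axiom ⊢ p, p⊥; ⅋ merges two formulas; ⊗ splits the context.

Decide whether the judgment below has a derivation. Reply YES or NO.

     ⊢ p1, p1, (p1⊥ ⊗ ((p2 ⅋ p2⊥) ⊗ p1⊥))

Derivation (root first):
[⊗]  ⊢ p1, p1, (p1⊥ ⊗ ((p2 ⅋ p2⊥) ⊗ p1⊥))
  [Ax]  ⊢ p1, p1⊥
  [⊗]  ⊢ p1, ((p2 ⅋ p2⊥) ⊗ p1⊥)
    [⅋]  ⊢ (p2 ⅋ p2⊥)
      [Ax]  ⊢ p2, p2⊥
    [Ax]  ⊢ p1, p1⊥

Result: YES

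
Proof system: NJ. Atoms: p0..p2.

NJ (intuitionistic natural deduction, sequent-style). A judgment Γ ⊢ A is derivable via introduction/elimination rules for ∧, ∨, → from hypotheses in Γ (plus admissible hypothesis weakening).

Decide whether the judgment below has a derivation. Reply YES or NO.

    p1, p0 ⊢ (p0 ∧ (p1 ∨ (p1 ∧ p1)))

Derivation (root first):
[∧I] p1, p0 ⊢ (p0 ∧ (p1 ∨ (p1 ∧ p1)))
  [Ax] p0 ⊢ p0
  [∨I₂] p1 ⊢ (p1 ∨ (p1 ∧ p1))
    [∧I] p1 ⊢ (p1 ∧ p1)
      [Ax] p1 ⊢ p1
      [Ax] p1 ⊢ p1

Result: YES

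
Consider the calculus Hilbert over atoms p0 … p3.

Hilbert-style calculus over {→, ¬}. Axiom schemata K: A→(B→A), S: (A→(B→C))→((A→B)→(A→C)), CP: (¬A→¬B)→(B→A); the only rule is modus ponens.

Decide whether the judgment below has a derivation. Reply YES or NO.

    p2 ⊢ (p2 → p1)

Enumerate valuations to refute Γ ⊢ Δ:
  v=0000: Γ:[p2=F] Δ:[(p2 → p1)=T] refutes=False
  v=0001: Γ:[p2=F] Δ:[(p2 → p1)=T] refutes=False
  v=0010: Γ:[p2=T] Δ:[(p2 → p1)=F] refutes=True  ← countermodel

Result: NO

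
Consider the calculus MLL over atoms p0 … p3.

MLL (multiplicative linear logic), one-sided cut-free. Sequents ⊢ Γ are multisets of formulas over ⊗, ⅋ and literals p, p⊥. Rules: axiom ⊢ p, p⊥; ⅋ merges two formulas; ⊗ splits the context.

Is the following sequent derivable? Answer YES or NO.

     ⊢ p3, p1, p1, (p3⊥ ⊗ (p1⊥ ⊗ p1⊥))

Proof tree:
[⊗]  ⊢ p3, p1, p1, (p3⊥ ⊗ (p1⊥ ⊗ p1⊥))
  [Ax]  ⊢ p3, p3⊥
  [⊗]  ⊢ p1, p1, (p1⊥ ⊗ p1⊥)
    [Ax]  ⊢ p1, p1⊥
    [Ax]  ⊢ p1, p1⊥

Result: YES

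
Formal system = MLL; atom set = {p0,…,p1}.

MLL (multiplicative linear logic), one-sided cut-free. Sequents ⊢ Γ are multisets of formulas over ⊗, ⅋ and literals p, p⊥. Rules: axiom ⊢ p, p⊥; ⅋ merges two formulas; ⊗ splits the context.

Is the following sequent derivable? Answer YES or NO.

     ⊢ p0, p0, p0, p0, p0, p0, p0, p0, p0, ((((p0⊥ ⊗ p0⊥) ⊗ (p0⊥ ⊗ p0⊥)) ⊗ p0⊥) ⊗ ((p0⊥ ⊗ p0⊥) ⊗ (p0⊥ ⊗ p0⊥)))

Derivation (root first):
[⊗]  ⊢ p0, p0, p0, p0, p0, p0, p0, p0, p0, ((((p0⊥ ⊗ p0⊥) ⊗ (p0⊥ ⊗ p0⊥)) ⊗ p0⊥) ⊗ ((p0⊥ ⊗ p0⊥) ⊗ (p0⊥ ⊗ p0⊥)))
  [⊗]  ⊢ p0, p0, p0, p0, p0, (((p0⊥ ⊗ p0⊥) ⊗ (p0⊥ ⊗ p0⊥)) ⊗ p0⊥)
    [⊗]  ⊢ p0, p0, p0, p0, ((p0⊥ ⊗ p0⊥) ⊗ (p0⊥ ⊗ p0⊥))
      [⊗]  ⊢ p0, p0, (p0⊥ ⊗ p0⊥)
        [Ax]  ⊢ p0, p0⊥
        [Ax]  ⊢ p0, p0⊥
      [⊗]  ⊢ p0, p0, (p0⊥ ⊗ p0⊥)
        [Ax]  ⊢ p0, p0⊥
        [Ax]  ⊢ p0, p0⊥
    [Ax]  ⊢ p0, p0⊥
  [⊗]  ⊢ p0, p0, p0, p0, ((p0⊥ ⊗ p0⊥) ⊗ (p0⊥ ⊗ p0⊥))
    [⊗]  ⊢ p0, p0, (p0⊥ ⊗ p0⊥)
      [Ax]  ⊢ p0, p0⊥
      [Ax]  ⊢ p0, p0⊥
    [⊗]  ⊢ p0, p0, (p0⊥ ⊗ p0⊥)
      [Ax]  ⊢ p0, p0⊥
      [Ax]  ⊢ p0, p0⊥

Result: YES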